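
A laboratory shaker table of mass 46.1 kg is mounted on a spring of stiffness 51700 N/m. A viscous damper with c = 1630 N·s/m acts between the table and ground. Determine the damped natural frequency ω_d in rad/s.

ω_n = √(k/m) = √(51700/46.1) = 33.49 rad/s.
Critical damping c_c = 2√(k·m) = 2√(51700 × 46.1) = 3088 N·s/m, so ζ = c/c_c = 1630/3088 = 0.5279.
ω_d = ω_n√(1 − ζ²) = 33.49 × √(1 − 0.279) = 28.44 rad/s.

28.4 rad/s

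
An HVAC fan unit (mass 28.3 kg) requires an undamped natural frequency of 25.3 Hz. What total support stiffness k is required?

ω_n = 2πf_n = 2π × 25.3 = 159.0 rad/s.
k = m·ω_n² = 28.3 × 159.0² = 28.3 × 25270 = 715100 N/m.

715000 N/m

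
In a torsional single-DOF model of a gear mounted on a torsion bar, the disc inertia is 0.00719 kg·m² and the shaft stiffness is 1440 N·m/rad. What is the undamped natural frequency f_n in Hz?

71.2 Hz

ω_n = √(k_t/J) = √(1440/0.00719) = √200300 = 447.5 rad/s.
f_n = ω_n/(2π) = 447.5/6.283 = 71.23 Hz.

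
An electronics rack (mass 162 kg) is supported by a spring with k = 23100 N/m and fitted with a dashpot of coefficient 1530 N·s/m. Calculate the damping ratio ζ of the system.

0.395

ω_n = √(k/m) = √(23100/162) = 11.94 rad/s.
Critical damping c_c = 2√(k·m) = 2√(23100 × 162) = 3869 N·s/m, so ζ = c/c_c = 1530/3869 = 0.3955.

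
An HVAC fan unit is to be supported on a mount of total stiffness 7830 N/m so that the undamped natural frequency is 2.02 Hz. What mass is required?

ω_n = 2πf_n = 2π × 2.02 = 12.69 rad/s.
m = k/ω_n² = 7830/12.69² = 7830/161.1 = 48.61 kg.

48.6 kg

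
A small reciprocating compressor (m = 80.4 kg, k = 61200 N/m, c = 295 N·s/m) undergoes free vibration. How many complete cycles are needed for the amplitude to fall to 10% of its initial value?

6 cycles

ζ = c/(2√(km)) = 295/(2√(61200 × 80.4)) = 295/4436 = 0.06649.
Logarithmic decrement δ = 2πζ/√(1 − ζ²) = 2π × 0.06649/√(1 − 0.00442) = 0.4187.
x_n/x₀ = e^(−nδ) ≤ 0.1; take ln: n ≥ ln(1/0.1)/δ = 2.303/0.4187 = 5.499.
So 6 complete cycles are required.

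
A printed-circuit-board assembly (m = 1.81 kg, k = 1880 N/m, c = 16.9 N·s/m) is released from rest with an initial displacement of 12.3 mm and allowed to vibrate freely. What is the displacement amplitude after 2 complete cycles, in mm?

ζ = c/(2√(km)) = 16.9/(2√(1880 × 1.81)) = 16.9/116.7 = 0.1449.
Logarithmic decrement δ = 2πζ/√(1 − ζ²) = 2π × 0.1449/√(1 − 0.0210) = 0.9199.
After n cycles, x_n/x₀ = e^(−nδ), so x_2 = 12.3 × e^(−2 × 0.9199) = 12.3 × 0.1589 = 1.954 mm.

1.95 mm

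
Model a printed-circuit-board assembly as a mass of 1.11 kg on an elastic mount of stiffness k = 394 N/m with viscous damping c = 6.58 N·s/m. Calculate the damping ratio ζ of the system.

0.157

ω_n = √(k/m) = √(394.0/1.11) = 18.84 rad/s.
Critical damping c_c = 2√(k·m) = 2√(394.0 × 1.11) = 41.83 N·s/m, so ζ = c/c_c = 6.58/41.83 = 0.1573.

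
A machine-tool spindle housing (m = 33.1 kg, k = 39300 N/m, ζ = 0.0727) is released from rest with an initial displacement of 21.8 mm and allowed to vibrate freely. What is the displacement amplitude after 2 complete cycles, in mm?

Logarithmic decrement δ = 2πζ/√(1 − ζ²) = 2π × 0.07270/√(1 − 0.00529) = 0.4580.
After n cycles, x_n/x₀ = e^(−nδ), so x_2 = 21.8 × e^(−2 × 0.4580) = 21.8 × 0.4001 = 8.723 mm.

8.72 mm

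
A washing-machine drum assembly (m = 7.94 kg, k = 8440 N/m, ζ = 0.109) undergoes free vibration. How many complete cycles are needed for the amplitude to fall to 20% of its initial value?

Logarithmic decrement δ = 2πζ/√(1 − ζ²) = 2π × 0.1090/√(1 − 0.0119) = 0.6890.
x_n/x₀ = e^(−nδ) ≤ 0.2; take ln: n ≥ ln(1/0.2)/δ = 1.609/0.6890 = 2.336.
So 3 complete cycles are required.

3 cycles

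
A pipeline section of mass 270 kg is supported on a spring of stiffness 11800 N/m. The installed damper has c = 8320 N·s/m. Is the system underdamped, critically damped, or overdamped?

overdamped

c_c = 2√(k·m) = 3570 N·s/m; ζ = c/c_c = 8320/3570 = 2.33.
Since ζ > 1 the system is overdamped.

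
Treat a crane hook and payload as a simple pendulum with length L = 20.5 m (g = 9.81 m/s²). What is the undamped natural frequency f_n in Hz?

0.110 Hz

For a simple pendulum ω_n = √(g/L) = √(9.81/20.5) = √0.4785 = 0.6918 rad/s.
f_n = ω_n/(2π) = 0.6918/6.283 = 0.1101 Hz.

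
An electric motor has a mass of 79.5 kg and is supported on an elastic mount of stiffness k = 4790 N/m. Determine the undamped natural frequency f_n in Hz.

1.24 Hz

ω_n = √(k/m) = √(4790/79.5) = √60.25 = 7.762 rad/s.
f_n = ω_n/(2π) = 7.762/6.283 = 1.235 Hz.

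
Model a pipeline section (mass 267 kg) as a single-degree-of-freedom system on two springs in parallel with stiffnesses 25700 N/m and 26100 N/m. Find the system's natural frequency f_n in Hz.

Parallel springs add: k_eq = 25700 + 26100 = 51800 N/m.
ω_n = √(k_eq/m) = √(51800/267) = √194.0 = 13.93 rad/s.
f_n = ω_n/(2π) = 13.93/6.283 = 2.217 Hz.

2.22 Hz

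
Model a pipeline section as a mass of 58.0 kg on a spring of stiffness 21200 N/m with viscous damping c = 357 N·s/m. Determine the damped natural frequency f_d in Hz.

3.00 Hz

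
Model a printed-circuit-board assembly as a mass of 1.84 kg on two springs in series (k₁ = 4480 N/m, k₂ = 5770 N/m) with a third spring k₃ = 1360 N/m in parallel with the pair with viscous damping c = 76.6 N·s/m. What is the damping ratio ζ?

0.453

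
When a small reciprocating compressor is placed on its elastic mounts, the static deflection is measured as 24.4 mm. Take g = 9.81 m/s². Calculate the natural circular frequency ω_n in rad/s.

20.1 rad/s

ω_n = √(g/δ_st) = √(9.81/0.0244) = √402.0 = 20.05 rad/s.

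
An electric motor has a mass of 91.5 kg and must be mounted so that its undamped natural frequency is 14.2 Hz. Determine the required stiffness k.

728000 N/m

ω_n = 2πf_n = 2π × 14.2 = 89.22 rad/s.
k = m·ω_n² = 91.5 × 89.22² = 91.5 × 7960 = 728400 N/m.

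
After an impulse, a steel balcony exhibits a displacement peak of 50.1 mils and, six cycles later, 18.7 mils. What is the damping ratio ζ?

0.0261

Logarithmic decrement δ = (1/n)·ln(x₀/x_n) = (1/6)·ln(50.1/18.7) = (1/6)·ln(2.679) = 0.1642.
ζ = δ/√(4π² + δ²) = 0.1642/√(39.48 + 0.0270) = 0.1642/6.285 = 0.02613.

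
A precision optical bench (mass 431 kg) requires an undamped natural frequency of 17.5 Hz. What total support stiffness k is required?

ω_n = 2πf_n = 2π × 17.5 = 110.0 rad/s.
k = m·ω_n² = 431 × 110.0² = 431 × 12090 = 5211000 N/m.

5210000 N/m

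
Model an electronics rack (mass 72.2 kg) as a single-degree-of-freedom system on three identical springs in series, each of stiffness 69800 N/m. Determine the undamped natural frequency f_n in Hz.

2.86 Hz

Series springs: 1/k_eq = 3/69800, so k_eq = 69800/3 = 23270 N/m.
ω_n = √(k_eq/m) = √(23270/72.2) = √322.3 = 17.95 rad/s.
f_n = ω_n/(2π) = 17.95/6.283 = 2.857 Hz.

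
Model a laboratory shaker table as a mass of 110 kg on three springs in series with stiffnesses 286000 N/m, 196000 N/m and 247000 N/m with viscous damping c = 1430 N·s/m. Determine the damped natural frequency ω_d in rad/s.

26.0 rad/s

Series springs: 1/k_eq = 1/286000 + 1/196000 + 1/247000 = 1.265×10^-5, so k_eq = 79070 N/m.
ω_n = √(k_eq/m) = √(79070/110) = 26.81 rad/s.
Critical damping c_c = 2√(k_eq·m) = 2√(79070 × 110) = 5898 N·s/m, so ζ = c/c_c = 1430/5898 = 0.2424.
ω_d = ω_n√(1 − ζ²) = 26.81 × √(1 − 0.0588) = 26.01 rad/s.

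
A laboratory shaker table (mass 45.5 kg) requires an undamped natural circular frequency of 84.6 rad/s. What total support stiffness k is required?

326000 N/m

k = m·ω_n² = 45.5 × 84.60² = 45.5 × 7157 = 325700 N/m.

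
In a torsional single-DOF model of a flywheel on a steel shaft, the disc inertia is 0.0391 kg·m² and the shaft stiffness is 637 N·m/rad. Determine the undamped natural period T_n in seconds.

0.0492 s

ω_n = √(k_t/J) = √(637/0.0391) = √16290 = 127.6 rad/s.
T_n = 2π/ω_n = 6.283/127.6 = 0.04923 s.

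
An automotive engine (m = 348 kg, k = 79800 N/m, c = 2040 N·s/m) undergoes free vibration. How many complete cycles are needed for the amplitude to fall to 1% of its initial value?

4 cycles

ζ = c/(2√(km)) = 2040/(2√(79800 × 348)) = 2040/10540 = 0.1936.
Logarithmic decrement δ = 2πζ/√(1 − ζ²) = 2π × 0.1936/√(1 − 0.0375) = 1.240.
x_n/x₀ = e^(−nδ) ≤ 0.01; take ln: n ≥ ln(1/0.01)/δ = 4.605/1.240 = 3.715.
So 4 complete cycles are required.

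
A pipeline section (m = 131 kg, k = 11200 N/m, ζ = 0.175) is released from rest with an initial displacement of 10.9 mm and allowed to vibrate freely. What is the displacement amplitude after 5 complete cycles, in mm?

0.0410 mm

Logarithmic decrement δ = 2πζ/√(1 − ζ²) = 2π × 0.1750/√(1 − 0.0306) = 1.117.
After n cycles, x_n/x₀ = e^(−nδ), so x_5 = 10.9 × e^(−5 × 1.117) = 10.9 × 0.003758 = 0.04096 mm.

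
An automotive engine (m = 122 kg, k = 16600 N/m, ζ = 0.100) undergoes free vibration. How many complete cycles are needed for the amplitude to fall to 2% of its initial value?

Logarithmic decrement δ = 2πζ/√(1 − ζ²) = 2π × 0.1000/√(1 − 0.0100) = 0.6315.
x_n/x₀ = e^(−nδ) ≤ 0.02; take ln: n ≥ ln(1/0.02)/δ = 3.912/0.6315 = 6.195.
So 7 complete cycles are required.

7 cycles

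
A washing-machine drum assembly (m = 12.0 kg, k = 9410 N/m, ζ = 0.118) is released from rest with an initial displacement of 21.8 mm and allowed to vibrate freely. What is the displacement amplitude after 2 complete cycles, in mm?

4.90 mm

Logarithmic decrement δ = 2πζ/√(1 − ζ²) = 2π × 0.1180/√(1 − 0.0139) = 0.7466.
After n cycles, x_n/x₀ = e^(−nδ), so x_2 = 21.8 × e^(−2 × 0.7466) = 21.8 × 0.2246 = 4.897 mm.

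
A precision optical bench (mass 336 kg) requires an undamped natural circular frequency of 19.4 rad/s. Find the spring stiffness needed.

k = m·ω_n² = 336 × 19.40² = 336 × 376.4 = 126500 N/m.

126000 N/m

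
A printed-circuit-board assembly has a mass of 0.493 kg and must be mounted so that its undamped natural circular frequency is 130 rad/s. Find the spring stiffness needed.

8330 N/m

k = m·ω_n² = 0.493 × 130.0² = 0.493 × 16900 = 8332 N/m.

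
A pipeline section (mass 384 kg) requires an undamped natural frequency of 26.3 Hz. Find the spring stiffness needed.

10500000 N/m

ω_n = 2πf_n = 2π × 26.3 = 165.2 rad/s.
k = m·ω_n² = 384 × 165.2² = 384 × 27310 = 10490000 N/m.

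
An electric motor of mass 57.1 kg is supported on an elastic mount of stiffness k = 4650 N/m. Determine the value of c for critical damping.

1030 N·s/m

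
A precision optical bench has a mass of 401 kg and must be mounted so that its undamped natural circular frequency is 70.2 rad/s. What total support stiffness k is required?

k = m·ω_n² = 401 × 70.20² = 401 × 4928 = 1976000 N/m.

1980000 N/m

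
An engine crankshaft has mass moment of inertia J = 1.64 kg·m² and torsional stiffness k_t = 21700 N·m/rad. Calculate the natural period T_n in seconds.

0.0546 s

ω_n = √(k_t/J) = √(21700/1.64) = √13230 = 115.0 rad/s.
T_n = 2π/ω_n = 6.283/115.0 = 0.05462 s.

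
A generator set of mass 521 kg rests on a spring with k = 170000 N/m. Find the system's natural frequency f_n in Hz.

ω_n = √(k/m) = √(170000/521) = √326.3 = 18.06 rad/s.
f_n = ω_n/(2π) = 18.06/6.283 = 2.875 Hz.

2.87 Hz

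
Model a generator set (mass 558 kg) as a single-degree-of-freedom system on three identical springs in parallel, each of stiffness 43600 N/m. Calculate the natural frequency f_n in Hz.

2.44 Hz

Parallel springs add: k_eq = 3 × 43600 = 130800 N/m.
ω_n = √(k_eq/m) = √(130800/558) = √234.4 = 15.31 rad/s.
f_n = ω_n/(2π) = 15.31/6.283 = 2.437 Hz.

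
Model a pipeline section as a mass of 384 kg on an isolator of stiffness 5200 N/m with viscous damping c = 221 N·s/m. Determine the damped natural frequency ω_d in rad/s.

ω_n = √(k/m) = √(5200/384) = 3.680 rad/s.
Critical damping c_c = 2√(k·m) = 2√(5200 × 384) = 2826 N·s/m, so ζ = c/c_c = 221/2826 = 0.07820.
ω_d = ω_n√(1 − ζ²) = 3.680 × √(1 − 0.00611) = 3.669 rad/s.

3.67 rad/s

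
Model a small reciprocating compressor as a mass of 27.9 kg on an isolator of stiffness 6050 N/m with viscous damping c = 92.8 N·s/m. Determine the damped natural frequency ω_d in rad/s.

ω_n = √(k/m) = √(6050/27.9) = 14.73 rad/s.
Critical damping c_c = 2√(k·m) = 2√(6050 × 27.9) = 821.7 N·s/m, so ζ = c/c_c = 92.8/821.7 = 0.1129.
ω_d = ω_n√(1 − ζ²) = 14.73 × √(1 − 0.0128) = 14.63 rad/s.

14.6 rad/s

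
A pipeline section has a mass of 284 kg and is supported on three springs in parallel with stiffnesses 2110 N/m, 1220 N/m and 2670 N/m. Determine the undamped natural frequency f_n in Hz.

0.732 Hz

Parallel springs add: k_eq = 2110 + 1220 + 2670 = 6000 N/m.
ω_n = √(k_eq/m) = √(6000/284) = √21.13 = 4.596 rad/s.
f_n = ω_n/(2π) = 4.596/6.283 = 0.7315 Hz.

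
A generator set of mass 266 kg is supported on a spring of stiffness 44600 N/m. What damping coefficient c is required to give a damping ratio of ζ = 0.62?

c_c = 2√(k·m) = 2√(44600 × 266) = 6889 N·s/m.
c = ζ·c_c = 0.62 × 6889 = 4271 N·s/m.

4270 N·s/m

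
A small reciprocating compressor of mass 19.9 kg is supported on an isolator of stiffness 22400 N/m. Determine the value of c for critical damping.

1340 N·s/m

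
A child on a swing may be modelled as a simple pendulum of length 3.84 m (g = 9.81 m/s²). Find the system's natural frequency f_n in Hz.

For a simple pendulum ω_n = √(g/L) = √(9.81/3.84) = √2.555 = 1.598 rad/s.
f_n = ω_n/(2π) = 1.598/6.283 = 0.2544 Hz.

0.254 Hz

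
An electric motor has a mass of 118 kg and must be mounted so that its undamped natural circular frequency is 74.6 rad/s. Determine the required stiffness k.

k = m·ω_n² = 118 × 74.60² = 118 × 5565 = 656700 N/m.

657000 N/m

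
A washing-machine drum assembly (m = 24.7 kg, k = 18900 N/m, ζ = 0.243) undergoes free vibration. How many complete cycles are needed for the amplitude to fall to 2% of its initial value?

Logarithmic decrement δ = 2πζ/√(1 − ζ²) = 2π × 0.2430/√(1 − 0.0590) = 1.574.
x_n/x₀ = e^(−nδ) ≤ 0.02; take ln: n ≥ ln(1/0.02)/δ = 3.912/1.574 = 2.485.
So 3 complete cycles are required.

3 cycles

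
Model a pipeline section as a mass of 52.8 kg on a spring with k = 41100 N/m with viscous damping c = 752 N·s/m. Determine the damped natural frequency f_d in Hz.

4.29 Hz

ω_n = √(k/m) = √(41100/52.8) = 27.90 rad/s.
Critical damping c_c = 2√(k·m) = 2√(41100 × 52.8) = 2946 N·s/m, so ζ = c/c_c = 752/2946 = 0.2552.
ω_d = ω_n√(1 − ζ²) = 27.90 × √(1 − 0.0651) = 26.98 rad/s.
f_d = ω_d/(2π) = 4.293 Hz.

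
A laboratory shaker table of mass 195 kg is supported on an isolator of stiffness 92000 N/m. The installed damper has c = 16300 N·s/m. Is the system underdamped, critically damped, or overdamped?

overdamped

c_c = 2√(k·m) = 8471 N·s/m; ζ = c/c_c = 16300/8471 = 1.92.
Since ζ > 1 the system is overdamped.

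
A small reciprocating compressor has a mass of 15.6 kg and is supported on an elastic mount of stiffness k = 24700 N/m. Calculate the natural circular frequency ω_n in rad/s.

39.8 rad/s

ω_n = √(k/m) = √(24700/15.6) = √1583 = 39.79 rad/s.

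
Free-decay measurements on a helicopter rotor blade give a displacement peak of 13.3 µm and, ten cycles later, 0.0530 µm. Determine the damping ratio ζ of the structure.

0.0876

Logarithmic decrement δ = (1/n)·ln(x₀/x_n) = (1/10)·ln(13.3/0.0530) = (1/10)·ln(250.9) = 0.5525.
ζ = δ/√(4π² + δ²) = 0.5525/√(39.48 + 0.305) = 0.5525/6.307 = 0.08760.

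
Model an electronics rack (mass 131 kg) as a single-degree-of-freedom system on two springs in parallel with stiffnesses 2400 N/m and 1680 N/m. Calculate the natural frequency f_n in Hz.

0.888 Hz

Parallel springs add: k_eq = 2400 + 1680 = 4080 N/m.
ω_n = √(k_eq/m) = √(4080/131) = √31.15 = 5.581 rad/s.
f_n = ω_n/(2π) = 5.581/6.283 = 0.8882 Hz.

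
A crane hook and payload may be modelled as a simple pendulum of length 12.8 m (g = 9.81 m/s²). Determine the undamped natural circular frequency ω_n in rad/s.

For a simple pendulum ω_n = √(g/L) = √(9.81/12.8) = √0.7664 = 0.8754 rad/s.

0.875 rad/s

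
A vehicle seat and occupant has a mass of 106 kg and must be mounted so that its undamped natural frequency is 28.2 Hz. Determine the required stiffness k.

3330000 N/m

ω_n = 2πf_n = 2π × 28.2 = 177.2 rad/s.
k = m·ω_n² = 106 × 177.2² = 106 × 31390 = 3328000 N/m.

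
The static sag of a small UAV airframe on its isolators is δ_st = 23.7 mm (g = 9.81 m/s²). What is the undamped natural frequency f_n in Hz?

ω_n = √(g/δ_st) = √(9.81/0.0237) = √413.9 = 20.35 rad/s.
f_n = ω_n/(2π) = 20.35/6.283 = 3.238 Hz.

3.24 Hz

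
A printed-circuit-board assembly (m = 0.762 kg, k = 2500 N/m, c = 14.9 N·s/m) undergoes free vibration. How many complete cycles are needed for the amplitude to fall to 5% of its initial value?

ζ = c/(2√(km)) = 14.9/(2√(2500 × 0.762)) = 14.9/87.29 = 0.1707.
Logarithmic decrement δ = 2πζ/√(1 − ζ²) = 2π × 0.1707/√(1 − 0.0291) = 1.088.
x_n/x₀ = e^(−nδ) ≤ 0.05; take ln: n ≥ ln(1/0.05)/δ = 2.996/1.088 = 2.752.
So 3 complete cycles are required.

3 cycles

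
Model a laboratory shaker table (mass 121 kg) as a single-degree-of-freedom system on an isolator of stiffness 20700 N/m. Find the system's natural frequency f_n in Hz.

2.08 Hz

ω_n = √(k/m) = √(20700/121) = √171.1 = 13.08 rad/s.
f_n = ω_n/(2π) = 13.08/6.283 = 2.082 Hz.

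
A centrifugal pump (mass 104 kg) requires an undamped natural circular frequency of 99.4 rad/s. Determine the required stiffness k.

k = m·ω_n² = 104 × 99.40² = 104 × 9880 = 1028000 N/m.

1030000 N/m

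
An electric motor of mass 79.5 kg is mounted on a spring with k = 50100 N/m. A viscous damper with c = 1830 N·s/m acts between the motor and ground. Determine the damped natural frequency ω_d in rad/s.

ω_n = √(k/m) = √(50100/79.5) = 25.10 rad/s.
Critical damping c_c = 2√(k·m) = 2√(50100 × 79.5) = 3991 N·s/m, so ζ = c/c_c = 1830/3991 = 0.4585.
ω_d = ω_n√(1 − ζ²) = 25.10 × √(1 − 0.210) = 22.31 rad/s.

22.3 rad/s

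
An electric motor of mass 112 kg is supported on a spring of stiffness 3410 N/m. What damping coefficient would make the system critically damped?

1240 N·s/m

c_c = 2√(k·m) = 2√(3410 × 112) = 2 × 618.0 = 1236 N·s/m.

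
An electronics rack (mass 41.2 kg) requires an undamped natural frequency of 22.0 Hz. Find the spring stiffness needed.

ω_n = 2πf_n = 2π × 22.0 = 138.2 rad/s.
k = m·ω_n² = 41.2 × 138.2² = 41.2 × 19110 = 787200 N/m.

787000 N/m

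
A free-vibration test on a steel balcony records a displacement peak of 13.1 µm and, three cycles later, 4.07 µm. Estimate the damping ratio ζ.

0.0619

Logarithmic decrement δ = (1/n)·ln(x₀/x_n) = (1/3)·ln(13.1/4.07) = (1/3)·ln(3.219) = 0.3897.
ζ = δ/√(4π² + δ²) = 0.3897/√(39.48 + 0.152) = 0.3897/6.295 = 0.06190.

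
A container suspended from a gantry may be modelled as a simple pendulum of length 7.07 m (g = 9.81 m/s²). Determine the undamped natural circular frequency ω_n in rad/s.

For a simple pendulum ω_n = √(g/L) = √(9.81/7.07) = √1.388 = 1.178 rad/s.

1.18 rad/s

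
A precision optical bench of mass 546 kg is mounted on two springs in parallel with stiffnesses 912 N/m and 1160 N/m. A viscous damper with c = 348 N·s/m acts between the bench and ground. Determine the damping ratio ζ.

Parallel springs add: k_eq = 912 + 1160 = 2072 N/m.
ω_n = √(k_eq/m) = √(2072/546) = 1.948 rad/s.
Critical damping c_c = 2√(k_eq·m) = 2√(2072 × 546) = 2127 N·s/m, so ζ = c/c_c = 348/2127 = 0.1636.

0.164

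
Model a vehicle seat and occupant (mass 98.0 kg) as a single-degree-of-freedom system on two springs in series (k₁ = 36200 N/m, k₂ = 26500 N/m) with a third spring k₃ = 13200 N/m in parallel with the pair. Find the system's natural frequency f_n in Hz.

Series pair: k_s = k₁k₂/(k₁+k₂) = (36200)(26500)/(36200 + 26500) = 15300 N/m. In parallel with k₃: k_eq = 15300 + 13200 = 28500 N/m.
ω_n = √(k_eq/m) = √(28500/98.0) = √290.8 = 17.05 rad/s.
f_n = ω_n/(2π) = 17.05/6.283 = 2.714 Hz.

2.71 Hz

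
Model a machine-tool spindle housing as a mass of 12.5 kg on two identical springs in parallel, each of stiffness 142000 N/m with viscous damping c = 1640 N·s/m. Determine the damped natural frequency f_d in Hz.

21.6 Hz

Parallel springs add: k_eq = 2 × 142000 = 284000 N/m.
ω_n = √(k_eq/m) = √(284000/12.5) = 150.7 rad/s.
Critical damping c_c = 2√(k_eq·m) = 2√(284000 × 12.5) = 3768 N·s/m, so ζ = c/c_c = 1640/3768 = 0.4352.
ω_d = ω_n√(1 − ζ²) = 150.7 × √(1 − 0.189) = 135.7 rad/s.
f_d = ω_d/(2π) = 21.60 Hz.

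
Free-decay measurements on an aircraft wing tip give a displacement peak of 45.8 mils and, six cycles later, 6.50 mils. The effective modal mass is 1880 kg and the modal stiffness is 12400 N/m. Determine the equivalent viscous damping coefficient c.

499 N·s/m

Logarithmic decrement δ = (1/n)·ln(x₀/x_n) = (1/6)·ln(45.8/6.50) = (1/6)·ln(7.046) = 0.3254.
ζ = δ/√(4π² + δ²) = 0.3254/√(39.48 + 0.106) = 0.3254/6.292 = 0.05172.
c = ζ · 2√(km) = 0.05172 × 2√(12400 × 1880) = 0.05172 × 9657 = 499.5 N·s/m.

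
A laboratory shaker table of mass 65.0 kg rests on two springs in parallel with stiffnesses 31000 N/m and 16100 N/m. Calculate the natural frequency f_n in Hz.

4.28 Hz

Parallel springs add: k_eq = 31000 + 16100 = 47100 N/m.
ω_n = √(k_eq/m) = √(47100/65.0) = √724.6 = 26.92 rad/s.
f_n = ω_n/(2π) = 26.92/6.283 = 4.284 Hz.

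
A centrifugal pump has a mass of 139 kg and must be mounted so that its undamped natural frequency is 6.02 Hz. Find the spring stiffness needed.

199000 N/m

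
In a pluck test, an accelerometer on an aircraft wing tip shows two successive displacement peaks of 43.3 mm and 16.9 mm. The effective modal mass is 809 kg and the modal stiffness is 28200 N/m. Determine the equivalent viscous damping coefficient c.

1410 N·s/m

Logarithmic decrement δ = (1/n)·ln(x₀/x_n) = (1/1)·ln(43.3/16.9) = (1/1)·ln(2.562) = 0.9408.
ζ = δ/√(4π² + δ²) = 0.9408/√(39.48 + 0.885) = 0.9408/6.353 = 0.1481.
c = ζ · 2√(km) = 0.1481 × 2√(28200 × 809) = 0.1481 × 9553 = 1415 N·s/m.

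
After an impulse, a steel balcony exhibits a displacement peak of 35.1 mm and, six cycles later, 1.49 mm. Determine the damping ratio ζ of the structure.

0.0835

Logarithmic decrement δ = (1/n)·ln(x₀/x_n) = (1/6)·ln(35.1/1.49) = (1/6)·ln(23.56) = 0.5266.
ζ = δ/√(4π² + δ²) = 0.5266/√(39.48 + 0.277) = 0.5266/6.305 = 0.08351.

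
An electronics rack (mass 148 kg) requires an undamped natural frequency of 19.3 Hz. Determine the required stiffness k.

ω_n = 2πf_n = 2π × 19.3 = 121.3 rad/s.
k = m·ω_n² = 148 × 121.3² = 148 × 14710 = 2176000 N/m.

2180000 N/m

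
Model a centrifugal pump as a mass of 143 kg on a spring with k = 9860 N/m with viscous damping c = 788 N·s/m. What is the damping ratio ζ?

ω_n = √(k/m) = √(9860/143) = 8.304 rad/s.
Critical damping c_c = 2√(k·m) = 2√(9860 × 143) = 2375 N·s/m, so ζ = c/c_c = 788/2375 = 0.3318.

0.332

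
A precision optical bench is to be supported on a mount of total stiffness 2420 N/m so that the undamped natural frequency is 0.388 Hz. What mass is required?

407 kg

ω_n = 2πf_n = 2π × 0.388 = 2.438 rad/s.
m = k/ω_n² = 2420/2.438² = 2420/5.943 = 407.2 kg.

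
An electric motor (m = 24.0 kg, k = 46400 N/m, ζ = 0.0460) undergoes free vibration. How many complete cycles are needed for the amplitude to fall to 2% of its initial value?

14 cycles

Logarithmic decrement δ = 2πζ/√(1 − ζ²) = 2π × 0.04600/√(1 − 0.00212) = 0.2893.
x_n/x₀ = e^(−nδ) ≤ 0.02; take ln: n ≥ ln(1/0.02)/δ = 3.912/0.2893 = 13.52.
So 14 complete cycles are required.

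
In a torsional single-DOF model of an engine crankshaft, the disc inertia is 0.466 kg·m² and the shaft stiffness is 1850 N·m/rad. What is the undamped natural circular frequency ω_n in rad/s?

63.0 rad/s

ω_n = √(k_t/J) = √(1850/0.466) = √3970 = 63.01 rad/s.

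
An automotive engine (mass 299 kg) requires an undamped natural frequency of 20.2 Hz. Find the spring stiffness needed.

4820000 N/m

ω_n = 2πf_n = 2π × 20.2 = 126.9 rad/s.
k = m·ω_n² = 299 × 126.9² = 299 × 16110 = 4817000 N/m.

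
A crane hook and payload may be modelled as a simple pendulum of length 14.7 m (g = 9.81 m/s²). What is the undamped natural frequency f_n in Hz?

0.130 Hz

For a simple pendulum ω_n = √(g/L) = √(9.81/14.7) = √0.6673 = 0.8169 rad/s.
f_n = ω_n/(2π) = 0.8169/6.283 = 0.1300 Hz.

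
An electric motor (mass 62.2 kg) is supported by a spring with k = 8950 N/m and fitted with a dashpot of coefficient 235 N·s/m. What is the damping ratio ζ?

0.157

ω_n = √(k/m) = √(8950/62.2) = 12.00 rad/s.
Critical damping c_c = 2√(k·m) = 2√(8950 × 62.2) = 1492 N·s/m, so ζ = c/c_c = 235/1492 = 0.1575.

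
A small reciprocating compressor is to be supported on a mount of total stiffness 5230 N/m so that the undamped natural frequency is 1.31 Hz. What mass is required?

ω_n = 2πf_n = 2π × 1.31 = 8.231 rad/s.
m = k/ω_n² = 5230/8.231² = 5230/67.75 = 77.20 kg.

77.2 kg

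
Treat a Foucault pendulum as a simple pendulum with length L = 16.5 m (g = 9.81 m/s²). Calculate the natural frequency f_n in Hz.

For a simple pendulum ω_n = √(g/L) = √(9.81/16.5) = √0.5945 = 0.7711 rad/s.
f_n = ω_n/(2π) = 0.7711/6.283 = 0.1227 Hz.

0.123 Hz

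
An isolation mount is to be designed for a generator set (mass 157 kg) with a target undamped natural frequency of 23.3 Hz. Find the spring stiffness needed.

3360000 N/m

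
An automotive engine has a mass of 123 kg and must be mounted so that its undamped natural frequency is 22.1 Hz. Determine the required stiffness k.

ω_n = 2πf_n = 2π × 22.1 = 138.9 rad/s.
k = m·ω_n² = 123 × 138.9² = 123 × 19280 = 2372000 N/m.

2370000 N/m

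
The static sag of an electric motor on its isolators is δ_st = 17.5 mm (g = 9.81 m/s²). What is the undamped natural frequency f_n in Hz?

3.77 Hz

ω_n = √(g/δ_st) = √(9.81/0.0175) = √560.6 = 23.68 rad/s.
f_n = ω_n/(2π) = 23.68/6.283 = 3.768 Hz.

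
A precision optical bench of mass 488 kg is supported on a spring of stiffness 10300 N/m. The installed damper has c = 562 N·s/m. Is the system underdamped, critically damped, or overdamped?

c_c = 2√(k·m) = 4484 N·s/m; ζ = c/c_c = 562/4484 = 0.125.
Since ζ < 1 the system is underdamped.

underdamped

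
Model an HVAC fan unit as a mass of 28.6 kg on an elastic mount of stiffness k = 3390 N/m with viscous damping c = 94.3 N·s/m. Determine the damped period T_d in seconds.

0.584 s

ω_n = √(k/m) = √(3390/28.6) = 10.89 rad/s.
Critical damping c_c = 2√(k·m) = 2√(3390 × 28.6) = 622.7 N·s/m, so ζ = c/c_c = 94.3/622.7 = 0.1514.
ω_d = ω_n√(1 − ζ²) = 10.89 × √(1 − 0.0229) = 10.76 rad/s.
T_d = 2π/ω_d = 0.5838 s.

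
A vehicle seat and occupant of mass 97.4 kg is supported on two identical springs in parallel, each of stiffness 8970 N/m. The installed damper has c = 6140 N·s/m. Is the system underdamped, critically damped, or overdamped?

Parallel springs add: k_eq = 2 × 8970 = 17940 N/m.
c_c = 2√(k_eq·m) = 2644 N·s/m; ζ = c/c_c = 6140/2644 = 2.32.
Since ζ > 1 the system is overdamped.

overdamped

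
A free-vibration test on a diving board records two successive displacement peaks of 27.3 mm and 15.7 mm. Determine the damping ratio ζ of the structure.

Logarithmic decrement δ = (1/n)·ln(x₀/x_n) = (1/1)·ln(27.3/15.7) = (1/1)·ln(1.739) = 0.5532.
ζ = δ/√(4π² + δ²) = 0.5532/√(39.48 + 0.306) = 0.5532/6.307 = 0.08771.

0.0877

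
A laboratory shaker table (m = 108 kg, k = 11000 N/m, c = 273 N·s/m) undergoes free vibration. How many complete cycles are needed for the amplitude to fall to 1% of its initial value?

6 cycles

ζ = c/(2√(km)) = 273/(2√(11000 × 108)) = 273/2180 = 0.1252.
Logarithmic decrement δ = 2πζ/√(1 − ζ²) = 2π × 0.1252/√(1 − 0.0157) = 0.7931.
x_n/x₀ = e^(−nδ) ≤ 0.01; take ln: n ≥ ln(1/0.01)/δ = 4.605/0.7931 = 5.806.
So 6 complete cycles are required.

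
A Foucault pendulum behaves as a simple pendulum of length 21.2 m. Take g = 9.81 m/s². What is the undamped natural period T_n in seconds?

9.24 s

For a simple pendulum ω_n = √(g/L) = √(9.81/21.2) = √0.4627 = 0.6802 rad/s.
T_n = 2π/ω_n = 6.283/0.6802 = 9.237 s.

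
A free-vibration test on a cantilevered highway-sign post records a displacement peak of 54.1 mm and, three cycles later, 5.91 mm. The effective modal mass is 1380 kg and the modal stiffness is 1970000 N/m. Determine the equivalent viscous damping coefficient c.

Logarithmic decrement δ = (1/n)·ln(x₀/x_n) = (1/3)·ln(54.1/5.91) = (1/3)·ln(9.154) = 0.7381.
ζ = δ/√(4π² + δ²) = 0.7381/√(39.48 + 0.545) = 0.7381/6.326 = 0.1167.
c = ζ · 2√(km) = 0.1167 × 2√(1970000 × 1380) = 0.1167 × 104300 = 12170 N·s/m.

12200 N·s/m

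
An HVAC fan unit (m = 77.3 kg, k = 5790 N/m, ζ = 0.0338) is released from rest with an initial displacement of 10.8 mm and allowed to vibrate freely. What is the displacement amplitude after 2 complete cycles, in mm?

Logarithmic decrement δ = 2πζ/√(1 − ζ²) = 2π × 0.03380/√(1 − 0.00114) = 0.2125.
After n cycles, x_n/x₀ = e^(−nδ), so x_2 = 10.8 × e^(−2 × 0.2125) = 10.8 × 0.6538 = 7.061 mm.

7.06 mm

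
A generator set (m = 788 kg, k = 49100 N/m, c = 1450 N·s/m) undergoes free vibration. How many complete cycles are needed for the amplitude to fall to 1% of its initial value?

ζ = c/(2√(km)) = 1450/(2√(49100 × 788)) = 1450/12440 = 0.1166.
Logarithmic decrement δ = 2πζ/√(1 − ζ²) = 2π × 0.1166/√(1 − 0.0136) = 0.7374.
x_n/x₀ = e^(−nδ) ≤ 0.01; take ln: n ≥ ln(1/0.01)/δ = 4.605/0.7374 = 6.245.
So 7 complete cycles are required.

7 cycles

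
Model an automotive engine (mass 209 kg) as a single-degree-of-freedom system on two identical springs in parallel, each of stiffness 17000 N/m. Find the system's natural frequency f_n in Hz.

2.03 Hz

Parallel springs add: k_eq = 2 × 17000 = 34000 N/m.
ω_n = √(k_eq/m) = √(34000/209) = √162.7 = 12.75 rad/s.
f_n = ω_n/(2π) = 12.75/6.283 = 2.030 Hz.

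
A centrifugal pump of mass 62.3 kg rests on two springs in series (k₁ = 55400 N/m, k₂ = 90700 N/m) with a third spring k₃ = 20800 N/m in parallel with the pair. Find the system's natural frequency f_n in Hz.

Series pair: k_s = k₁k₂/(k₁+k₂) = (55400)(90700)/(55400 + 90700) = 34390 N/m. In parallel with k₃: k_eq = 34390 + 20800 = 55190 N/m.
ω_n = √(k_eq/m) = √(55190/62.3) = √885.9 = 29.76 rad/s.
f_n = ω_n/(2π) = 29.76/6.283 = 4.737 Hz.

4.74 Hz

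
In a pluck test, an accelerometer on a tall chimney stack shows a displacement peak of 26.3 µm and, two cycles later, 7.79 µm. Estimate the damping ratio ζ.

Logarithmic decrement δ = (1/n)·ln(x₀/x_n) = (1/2)·ln(26.3/7.79) = (1/2)·ln(3.376) = 0.6084.
ζ = δ/√(4π² + δ²) = 0.6084/√(39.48 + 0.370) = 0.6084/6.313 = 0.09637.

0.0964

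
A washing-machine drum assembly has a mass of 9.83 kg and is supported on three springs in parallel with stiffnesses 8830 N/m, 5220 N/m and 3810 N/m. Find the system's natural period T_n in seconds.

0.147 s

Parallel springs add: k_eq = 8830 + 5220 + 3810 = 17860 N/m.
ω_n = √(k_eq/m) = √(17860/9.83) = √1817 = 42.62 rad/s.
T_n = 2π/ω_n = 6.283/42.62 = 0.1474 s.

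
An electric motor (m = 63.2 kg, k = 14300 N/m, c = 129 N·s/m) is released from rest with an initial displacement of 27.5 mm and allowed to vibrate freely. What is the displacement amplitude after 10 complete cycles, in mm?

0.383 mm

ζ = c/(2√(km)) = 129/(2√(14300 × 63.2)) = 129/1901 = 0.06785.
Logarithmic decrement δ = 2πζ/√(1 − ζ²) = 2π × 0.06785/√(1 − 0.00460) = 0.4273.
After n cycles, x_n/x₀ = e^(−nδ), so x_10 = 27.5 × e^(−10 × 0.4273) = 27.5 × 0.01394 = 0.3834 mm.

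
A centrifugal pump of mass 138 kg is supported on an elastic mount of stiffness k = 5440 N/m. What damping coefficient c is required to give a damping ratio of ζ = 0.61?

c_c = 2√(k·m) = 2√(5440 × 138) = 1733 N·s/m.
c = ζ·c_c = 0.61 × 1733 = 1057 N·s/m.

1060 N·s/m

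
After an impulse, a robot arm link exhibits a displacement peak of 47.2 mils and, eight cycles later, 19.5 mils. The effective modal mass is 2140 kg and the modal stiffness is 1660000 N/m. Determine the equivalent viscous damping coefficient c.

Logarithmic decrement δ = (1/n)·ln(x₀/x_n) = (1/8)·ln(47.2/19.5) = (1/8)·ln(2.421) = 0.1105.
ζ = δ/√(4π² + δ²) = 0.1105/√(39.48 + 0.0122) = 0.1105/6.284 = 0.01758.
c = ζ · 2√(km) = 0.01758 × 2√(1660000 × 2140) = 0.01758 × 119200 = 2096 N·s/m.

2100 N·s/m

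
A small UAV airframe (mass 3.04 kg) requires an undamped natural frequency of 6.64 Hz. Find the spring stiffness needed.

5290 N/m

ω_n = 2πf_n = 2π × 6.64 = 41.72 rad/s.
k = m·ω_n² = 3.04 × 41.72² = 3.04 × 1741 = 5291 N/m.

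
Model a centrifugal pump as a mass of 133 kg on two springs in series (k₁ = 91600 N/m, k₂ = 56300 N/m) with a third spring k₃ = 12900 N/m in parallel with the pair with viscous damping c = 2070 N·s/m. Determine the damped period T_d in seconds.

Series pair: k_s = k₁k₂/(k₁+k₂) = (91600)(56300)/(91600 + 56300) = 34870 N/m. In parallel with k₃: k_eq = 34870 + 12900 = 47770 N/m.
ω_n = √(k_eq/m) = √(47770/133) = 18.95 rad/s.
Critical damping c_c = 2√(k_eq·m) = 2√(47770 × 133) = 5041 N·s/m, so ζ = c/c_c = 2070/5041 = 0.4106.
ω_d = ω_n√(1 − ζ²) = 18.95 × √(1 − 0.169) = 17.28 rad/s.
T_d = 2π/ω_d = 0.3636 s.

0.364 s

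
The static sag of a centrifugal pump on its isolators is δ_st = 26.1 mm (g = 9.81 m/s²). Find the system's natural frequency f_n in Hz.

3.09 Hz

ω_n = √(g/δ_st) = √(9.81/0.0261) = √375.9 = 19.39 rad/s.
f_n = ω_n/(2π) = 19.39/6.283 = 3.086 Hz.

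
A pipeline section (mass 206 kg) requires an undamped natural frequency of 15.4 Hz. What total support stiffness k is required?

1930000 N/m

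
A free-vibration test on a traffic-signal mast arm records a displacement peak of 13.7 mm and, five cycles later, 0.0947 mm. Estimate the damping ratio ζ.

Logarithmic decrement δ = (1/n)·ln(x₀/x_n) = (1/5)·ln(13.7/0.0947) = (1/5)·ln(144.7) = 0.9949.
ζ = δ/√(4π² + δ²) = 0.9949/√(39.48 + 0.990) = 0.9949/6.361 = 0.1564.

0.156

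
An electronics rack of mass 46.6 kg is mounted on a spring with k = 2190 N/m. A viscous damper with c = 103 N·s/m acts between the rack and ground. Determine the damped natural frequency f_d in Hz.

ω_n = √(k/m) = √(2190/46.6) = 6.855 rad/s.
Critical damping c_c = 2√(k·m) = 2√(2190 × 46.6) = 638.9 N·s/m, so ζ = c/c_c = 103/638.9 = 0.1612.
ω_d = ω_n√(1 − ζ²) = 6.855 × √(1 − 0.0260) = 6.766 rad/s.
f_d = ω_d/(2π) = 1.077 Hz.

1.08 Hz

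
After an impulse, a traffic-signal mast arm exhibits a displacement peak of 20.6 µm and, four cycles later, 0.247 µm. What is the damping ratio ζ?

Logarithmic decrement δ = (1/n)·ln(x₀/x_n) = (1/4)·ln(20.6/0.247) = (1/4)·ln(83.40) = 1.106.
ζ = δ/√(4π² + δ²) = 1.106/√(39.48 + 1.22) = 1.106/6.380 = 0.1733.

0.173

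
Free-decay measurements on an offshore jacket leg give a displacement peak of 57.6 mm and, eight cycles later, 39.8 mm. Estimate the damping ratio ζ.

Logarithmic decrement δ = (1/n)·ln(x₀/x_n) = (1/8)·ln(57.6/39.8) = (1/8)·ln(1.447) = 0.04621.
ζ = δ/√(4π² + δ²) = 0.04621/√(39.48 + 0.00214) = 0.04621/6.283 = 0.007354.

0.00735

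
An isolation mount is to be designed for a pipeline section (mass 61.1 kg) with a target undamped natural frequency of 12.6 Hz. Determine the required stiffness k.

383000 N/m

ω_n = 2πf_n = 2π × 12.6 = 79.17 rad/s.
k = m·ω_n² = 61.1 × 79.17² = 61.1 × 6268 = 382900 N/m.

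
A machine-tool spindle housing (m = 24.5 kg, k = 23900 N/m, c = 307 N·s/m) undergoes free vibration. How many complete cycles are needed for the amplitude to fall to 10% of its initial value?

2 cycles

ζ = c/(2√(km)) = 307/(2√(23900 × 24.5)) = 307/1530 = 0.2006.
Logarithmic decrement δ = 2πζ/√(1 − ζ²) = 2π × 0.2006/√(1 − 0.0402) = 1.287.
x_n/x₀ = e^(−nδ) ≤ 0.1; take ln: n ≥ ln(1/0.1)/δ = 2.303/1.287 = 1.790.
So 2 complete cycles are required.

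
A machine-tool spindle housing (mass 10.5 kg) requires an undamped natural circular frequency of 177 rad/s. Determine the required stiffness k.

k = m·ω_n² = 10.5 × 177.0² = 10.5 × 31330 = 329000 N/m.

329000 N/m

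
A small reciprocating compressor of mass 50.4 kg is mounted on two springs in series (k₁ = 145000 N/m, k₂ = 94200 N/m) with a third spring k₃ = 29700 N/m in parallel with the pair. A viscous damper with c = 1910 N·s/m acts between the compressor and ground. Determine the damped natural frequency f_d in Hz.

Series pair: k_s = k₁k₂/(k₁+k₂) = (145000)(94200)/(145000 + 94200) = 57100 N/m. In parallel with k₃: k_eq = 57100 + 29700 = 86800 N/m.
ω_n = √(k_eq/m) = √(86800/50.4) = 41.50 rad/s.
Critical damping c_c = 2√(k_eq·m) = 2√(86800 × 50.4) = 4183 N·s/m, so ζ = c/c_c = 1910/4183 = 0.4566.
ω_d = ω_n√(1 − ζ²) = 41.50 × √(1 − 0.208) = 36.92 rad/s.
f_d = ω_d/(2π) = 5.876 Hz.

5.88 Hz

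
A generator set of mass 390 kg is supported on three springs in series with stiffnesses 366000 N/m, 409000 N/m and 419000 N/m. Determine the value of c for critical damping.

Series springs: 1/k_eq = 1/366000 + 1/409000 + 1/419000 = 7.564×10^-6, so k_eq = 132200 N/m.
c_c = 2√(k_eq·m) = 2√(132200 × 390) = 2 × 7181 = 14360 N·s/m.

14400 N·s/m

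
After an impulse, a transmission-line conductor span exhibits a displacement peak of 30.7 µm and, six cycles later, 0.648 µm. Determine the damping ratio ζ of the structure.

Logarithmic decrement δ = (1/n)·ln(x₀/x_n) = (1/6)·ln(30.7/0.648) = (1/6)·ln(47.38) = 0.6430.
ζ = δ/√(4π² + δ²) = 0.6430/√(39.48 + 0.413) = 0.6430/6.316 = 0.1018.

0.102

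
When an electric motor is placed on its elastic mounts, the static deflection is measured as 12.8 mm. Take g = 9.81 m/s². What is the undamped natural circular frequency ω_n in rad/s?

27.7 rad/s

ω_n = √(g/δ_st) = √(9.81/0.0128) = √766.4 = 27.68 rad/s.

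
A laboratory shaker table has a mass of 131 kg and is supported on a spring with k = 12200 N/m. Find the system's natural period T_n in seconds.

0.651 s

ω_n = √(k/m) = √(12200/131) = √93.13 = 9.650 rad/s.
T_n = 2π/ω_n = 6.283/9.650 = 0.6511 s.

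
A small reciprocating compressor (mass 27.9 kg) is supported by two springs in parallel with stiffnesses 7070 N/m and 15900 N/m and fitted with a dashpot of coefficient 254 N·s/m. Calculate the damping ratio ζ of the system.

Parallel springs add: k_eq = 7070 + 15900 = 22970 N/m.
ω_n = √(k_eq/m) = √(22970/27.9) = 28.69 rad/s.
Critical damping c_c = 2√(k_eq·m) = 2√(22970 × 27.9) = 1601 N·s/m, so ζ = c/c_c = 254/1601 = 0.1586.

0.159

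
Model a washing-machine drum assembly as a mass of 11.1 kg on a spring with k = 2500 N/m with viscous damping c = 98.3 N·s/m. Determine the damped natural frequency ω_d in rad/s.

ω_n = √(k/m) = √(2500/11.1) = 15.01 rad/s.
Critical damping c_c = 2√(k·m) = 2√(2500 × 11.1) = 333.2 N·s/m, so ζ = c/c_c = 98.3/333.2 = 0.2950.
ω_d = ω_n√(1 − ζ²) = 15.01 × √(1 − 0.0871) = 14.34 rad/s.

14.3 rad/s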